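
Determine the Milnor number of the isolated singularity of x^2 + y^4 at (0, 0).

3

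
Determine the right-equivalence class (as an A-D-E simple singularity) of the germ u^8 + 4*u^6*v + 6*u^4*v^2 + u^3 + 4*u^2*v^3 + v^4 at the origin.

E_{6}

The Hessian of f at 0 has rank 0. Corank 2; j^3 = u^3 is a perfect cube, so E-series; the 4-jet and mu = 6 give E_6.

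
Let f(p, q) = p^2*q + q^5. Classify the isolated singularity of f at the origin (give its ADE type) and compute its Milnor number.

Type D_{6}, Milnor number mu = 6.

The Hessian of f at 0 has rank 0. Corank 2; j^3 = p^2*q has shape L^2 M (L != M), so D-series; mu = 6 gives D_6.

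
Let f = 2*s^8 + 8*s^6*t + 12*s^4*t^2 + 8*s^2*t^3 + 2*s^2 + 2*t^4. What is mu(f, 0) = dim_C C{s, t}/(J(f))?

3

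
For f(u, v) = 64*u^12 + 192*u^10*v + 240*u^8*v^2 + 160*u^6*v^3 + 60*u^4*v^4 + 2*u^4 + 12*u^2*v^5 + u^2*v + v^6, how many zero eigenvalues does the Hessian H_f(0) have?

2

Hessian at 0 has rank 0.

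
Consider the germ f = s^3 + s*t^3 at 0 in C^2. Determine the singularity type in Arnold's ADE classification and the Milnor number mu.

Type E_{7}, Milnor number mu = 7.

The Hessian of f at 0 has rank 0. Corank 2; j^3 = s^3 is a perfect cube, so E-series; the 4-jet and mu = 7 give E_7.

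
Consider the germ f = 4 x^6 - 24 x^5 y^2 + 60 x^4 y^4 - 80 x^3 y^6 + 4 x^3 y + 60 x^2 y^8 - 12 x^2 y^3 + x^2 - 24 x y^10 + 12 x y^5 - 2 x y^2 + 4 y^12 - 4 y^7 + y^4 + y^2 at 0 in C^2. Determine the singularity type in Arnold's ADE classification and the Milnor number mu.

Type A1, Milnor number mu = 1.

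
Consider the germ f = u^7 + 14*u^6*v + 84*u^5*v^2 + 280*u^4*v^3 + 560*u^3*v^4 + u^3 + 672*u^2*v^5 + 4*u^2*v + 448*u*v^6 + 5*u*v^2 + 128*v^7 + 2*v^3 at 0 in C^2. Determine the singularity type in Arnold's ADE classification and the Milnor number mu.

The Hessian of f at 0 has rank 0. Corank 2; j^3 = (u + v)^2*(u + 2*v) has shape L^2 M (L != M), so D-series; mu = 8 gives D_8.

Type D_8, Milnor number mu = 8.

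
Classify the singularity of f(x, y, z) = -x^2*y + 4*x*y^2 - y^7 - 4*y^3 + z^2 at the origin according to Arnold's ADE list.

D8

The Hessian of f at 0 is [[0, 0, 0], [0, 0, 0], [0, 0, 2]] with rank 1, so corank 2. A Groebner basis of the Jacobian ideal J(f) in C{x,y,z} is {x^2/7 + y^6 - 4*y^2/7, x^3 - 8*y^3, x*y - 2*y^2, z}; counting standard monomials gives mu = 8. Corank 2; j^3 = -y*(x - 2*y)^2 has shape L^2 M (L != M), so D-series; mu = 8 gives D_8.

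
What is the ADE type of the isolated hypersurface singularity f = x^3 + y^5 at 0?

The Hessian of f at 0 has rank 0. Corank 2; j^3 = x^3 is a perfect cube, so E-series; the 5-jet and mu = 8 give E_8.

E8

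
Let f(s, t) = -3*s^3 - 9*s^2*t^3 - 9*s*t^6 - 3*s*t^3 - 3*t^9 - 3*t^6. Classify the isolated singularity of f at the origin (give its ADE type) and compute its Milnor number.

Type E7, Milnor number mu = 7.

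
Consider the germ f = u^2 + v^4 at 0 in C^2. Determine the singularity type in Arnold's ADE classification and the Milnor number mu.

The Hessian of f at 0 has rank 1. Corank 1: A-series; mu = 3 gives A_3.

Type A_3, Milnor number mu = 3.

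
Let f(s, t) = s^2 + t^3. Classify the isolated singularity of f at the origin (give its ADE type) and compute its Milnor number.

Type A_{2}, Milnor number mu = 2.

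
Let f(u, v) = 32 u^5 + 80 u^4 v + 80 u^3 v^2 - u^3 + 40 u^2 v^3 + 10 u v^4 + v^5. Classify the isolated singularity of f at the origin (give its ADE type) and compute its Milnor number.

Type E_{8}, Milnor number mu = 8.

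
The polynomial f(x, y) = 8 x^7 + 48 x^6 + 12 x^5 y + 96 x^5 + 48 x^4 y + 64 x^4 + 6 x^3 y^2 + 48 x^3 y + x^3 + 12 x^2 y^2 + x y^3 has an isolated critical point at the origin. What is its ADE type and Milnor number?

Type E_{7}, Milnor number mu = 7.

The Hessian of f at 0 is [[0, 0], [0, 0]] with rank 0, so corank 2. A Groebner basis of the Jacobian ideal J(f) in C{x,y} is {3*x^2/16 + y^4 + y^3/16, x^3, x^2*y - x^2/16 - y^3/48, x^2/2 + x*y^2 + y^3/6}; counting standard monomials gives mu = 7. Corank 2; j^3 = x^3 is a perfect cube, so E-series; the 4-jet and mu = 7 give E_7.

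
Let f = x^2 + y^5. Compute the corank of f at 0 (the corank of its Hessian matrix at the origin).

The Hessian at 0 is [[2, 0], [0, 0]] of rank 1; hence corank 1.

1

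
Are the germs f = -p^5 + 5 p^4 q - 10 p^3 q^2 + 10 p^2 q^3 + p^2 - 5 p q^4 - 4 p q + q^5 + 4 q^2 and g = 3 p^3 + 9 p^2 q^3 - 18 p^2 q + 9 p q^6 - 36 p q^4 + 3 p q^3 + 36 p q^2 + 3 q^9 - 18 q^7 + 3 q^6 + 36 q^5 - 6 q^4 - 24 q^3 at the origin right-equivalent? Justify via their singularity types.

No.

The Hessian of f at 0 is [[2, -4], [-4, 8]] with rank 1, so corank 1. A Groebner basis of the Jacobian ideal J(f) in C{p,q} is {q^4, p - 2*q}; counting standard monomials gives mu = 4. Corank 1: A-series; mu = 4 gives A_4. The Hessian of g at 0 is [[0, 0], [0, 0]] with rank 0, so corank 2. A Groebner basis of the Jacobian ideal J(g) in C{p,q} is {p^3 - 6*p^2*q - 48*p^2 + 192*p*q - 192*q^2, 6*p^2 + p*q^2 - 24*p*q + 24*q^2, 3*p^2 - 12*p*q + q^3 + 12*q^2}; counting standard monomials gives mu = 7. Corank 2; j^3 = 3*(p - 2*q)^3 is a perfect cube, so E-series; the 4-jet and mu = 7 give E_7. f is A_4 but g is E_7, hence not right-equivalent.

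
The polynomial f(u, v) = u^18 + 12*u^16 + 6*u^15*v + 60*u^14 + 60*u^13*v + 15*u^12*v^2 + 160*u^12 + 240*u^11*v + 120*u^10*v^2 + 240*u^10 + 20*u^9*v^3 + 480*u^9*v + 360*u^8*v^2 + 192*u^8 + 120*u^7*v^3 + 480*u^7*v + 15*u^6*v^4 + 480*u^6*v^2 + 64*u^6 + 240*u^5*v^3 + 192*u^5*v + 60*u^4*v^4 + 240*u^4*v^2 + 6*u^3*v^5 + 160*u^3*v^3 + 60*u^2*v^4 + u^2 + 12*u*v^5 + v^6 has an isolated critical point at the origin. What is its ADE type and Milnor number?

Type A_{5}, Milnor number mu = 5.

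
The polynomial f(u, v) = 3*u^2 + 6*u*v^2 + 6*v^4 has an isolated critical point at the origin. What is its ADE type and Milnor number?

Type A_3, Milnor number mu = 3.

The Hessian of f at 0 has rank 1. Corank 1: A-series; mu = 3 gives A_3.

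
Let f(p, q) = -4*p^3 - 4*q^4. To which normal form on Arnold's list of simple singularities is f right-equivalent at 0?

The Hessian of f at 0 is [[0, 0], [0, 0]] with rank 0, so corank 2. A Groebner basis of the Jacobian ideal J(f) in C{p,q} is {q^3, p^2}; counting standard monomials gives mu = 6. Corank 2; j^3 = -4*p^3 is a perfect cube, so E-series; the 4-jet and mu = 6 give E_6.

E_6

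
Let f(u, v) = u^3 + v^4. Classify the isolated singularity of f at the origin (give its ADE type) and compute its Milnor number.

The Hessian of f at 0 has rank 0. Corank 2; j^3 = u^3 is a perfect cube, so E-series; the 4-jet and mu = 6 give E_6.

Type E_{6}, Milnor number mu = 6.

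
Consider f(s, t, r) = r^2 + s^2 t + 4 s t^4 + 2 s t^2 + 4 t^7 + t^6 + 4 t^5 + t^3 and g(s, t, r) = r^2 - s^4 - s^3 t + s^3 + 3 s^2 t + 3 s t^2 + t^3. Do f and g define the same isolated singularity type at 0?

The Hessian of f at 0 is [[0, 0, 0], [0, 0, 0], [0, 0, 2]] with rank 1, so corank 2. A Groebner basis of the Jacobian ideal J(f) in C{s,t,r} is {s*t/2 + t^4 + t^2/2, s^3 - s^2 - 2*s*t + t^3 - t^2, s^2*t + 2*s^2/3 + 4*s*t/3 - t^3 + 2*t^2/3, -s^2/3 + s*t^2 - 2*s*t/3 + t^3 - t^2/3, r}; counting standard monomials gives mu = 7. Corank 2; j^3 = t*(s + t)^2 has shape L^2 M (L != M), so D-series; mu = 7 gives D_7. The Hessian of g at 0 is [[0, 0, 0], [0, 0, 0], [0, 0, 2]] with rank 1, so corank 2. A Groebner basis of the Jacobian ideal J(g) in C{s,t,r} is {3*s^2 + 6*s*t + t^4 + t^3 + 3*t^2, s^3 - 3*s^2 - 6*s*t - 3*t^2, s^2*t + 3*s^2 + 6*s*t + 3*t^2, -2*s^2 + s*t^2 - 4*s*t + t^3/3 - 2*t^2, r}; counting standard monomials gives mu = 7. Corank 2; j^3 = (s + t)^3 is a perfect cube, so E-series; the 4-jet and mu = 7 give E_7. f is D_7 but g is E_7, hence not right-equivalent.

No.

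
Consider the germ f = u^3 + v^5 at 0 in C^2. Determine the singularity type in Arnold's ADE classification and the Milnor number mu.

Type E8, Milnor number mu = 8.

The Hessian of f at 0 has rank 0. Corank 2; j^3 = u^3 is a perfect cube, so E-series; the 5-jet and mu = 8 give E_8.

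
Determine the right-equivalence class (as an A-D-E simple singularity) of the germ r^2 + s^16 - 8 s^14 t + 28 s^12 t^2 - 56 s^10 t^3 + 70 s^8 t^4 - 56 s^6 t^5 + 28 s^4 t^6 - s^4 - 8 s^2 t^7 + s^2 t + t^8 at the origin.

The Hessian of f at 0 is [[0, 0, 0], [0, 0, 0], [0, 0, 2]] with rank 1, so corank 2. A Groebner basis of the Jacobian ideal J(f) in C{s,t,r} is {s^2/8 + t^7, s^3, s*t, r}; counting standard monomials gives mu = 9. Corank 2; j^3 = s^2*t has shape L^2 M (L != M), so D-series; mu = 9 gives D_9.

D9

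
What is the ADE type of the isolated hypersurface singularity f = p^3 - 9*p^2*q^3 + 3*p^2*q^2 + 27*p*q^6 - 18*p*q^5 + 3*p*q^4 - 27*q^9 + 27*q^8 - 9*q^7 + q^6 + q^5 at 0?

E_8

The Hessian of f at 0 is [[0, 0], [0, 0]] with rank 0, so corank 2. A Groebner basis of the Jacobian ideal J(f) in C{p,q} is {-p^2/6 + p*q^3 - p*q^2/3, q^4, p^3, p^2*q + p^2/3 + 2*p*q^2/3}; counting standard monomials gives mu = 8. Corank 2; j^3 = p^3 is a perfect cube, so E-series; the 5-jet and mu = 8 give E_8.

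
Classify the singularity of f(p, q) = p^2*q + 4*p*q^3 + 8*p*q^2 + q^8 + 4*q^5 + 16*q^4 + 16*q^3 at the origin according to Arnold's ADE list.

D_9

The Hessian of f at 0 has rank 0. Corank 2; j^3 = q*(p + 4*q)^2 has shape L^2 M (L != M), so D-series; mu = 9 gives D_9.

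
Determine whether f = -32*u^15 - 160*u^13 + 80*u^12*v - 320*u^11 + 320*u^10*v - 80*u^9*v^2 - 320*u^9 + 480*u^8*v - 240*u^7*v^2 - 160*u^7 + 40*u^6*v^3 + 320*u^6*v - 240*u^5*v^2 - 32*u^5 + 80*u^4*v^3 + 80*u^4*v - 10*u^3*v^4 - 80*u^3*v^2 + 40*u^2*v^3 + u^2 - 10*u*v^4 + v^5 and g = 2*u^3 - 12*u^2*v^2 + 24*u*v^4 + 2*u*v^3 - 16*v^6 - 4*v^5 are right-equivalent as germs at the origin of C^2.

The Hessian of f at 0 has rank 1. Corank 1: A-series; mu = 4 gives A_4. The Hessian of g at 0 has rank 0. Corank 2; j^3 = 2*u^3 is a perfect cube, so E-series; the 4-jet and mu = 7 give E_7. f is A_4 but g is E_7, hence not right-equivalent.

No.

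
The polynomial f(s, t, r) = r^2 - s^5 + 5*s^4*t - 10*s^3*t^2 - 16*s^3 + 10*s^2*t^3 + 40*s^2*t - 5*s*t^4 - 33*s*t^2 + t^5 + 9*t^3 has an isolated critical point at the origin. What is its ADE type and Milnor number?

Type D_6, Milnor number mu = 6.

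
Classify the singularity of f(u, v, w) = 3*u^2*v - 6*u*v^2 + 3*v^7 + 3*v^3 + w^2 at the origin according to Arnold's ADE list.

D8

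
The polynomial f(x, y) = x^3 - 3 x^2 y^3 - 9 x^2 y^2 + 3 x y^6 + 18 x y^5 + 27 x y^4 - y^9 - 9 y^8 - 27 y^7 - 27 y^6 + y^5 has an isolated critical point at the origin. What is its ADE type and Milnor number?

The Hessian of f at 0 has rank 0. Corank 2; j^3 = x^3 is a perfect cube, so E-series; the 5-jet and mu = 8 give E_8.

Type E_8, Milnor number mu = 8.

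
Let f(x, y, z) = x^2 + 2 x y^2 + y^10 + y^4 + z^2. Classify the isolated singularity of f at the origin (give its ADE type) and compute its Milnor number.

Type A_{9}, Milnor number mu = 9.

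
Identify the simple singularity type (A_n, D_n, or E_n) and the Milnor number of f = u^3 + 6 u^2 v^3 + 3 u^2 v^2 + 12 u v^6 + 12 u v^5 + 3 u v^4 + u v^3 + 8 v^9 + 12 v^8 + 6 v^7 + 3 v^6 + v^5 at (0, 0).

Type E_7, Milnor number mu = 7.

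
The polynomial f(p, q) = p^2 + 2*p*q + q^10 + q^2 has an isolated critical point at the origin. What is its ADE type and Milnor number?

Type A_{9}, Milnor number mu = 9.

The Hessian of f at 0 has rank 1. Corank 1: A-series; mu = 9 gives A_9.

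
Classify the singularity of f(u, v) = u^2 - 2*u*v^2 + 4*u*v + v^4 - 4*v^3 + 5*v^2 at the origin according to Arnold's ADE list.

The Hessian of f at 0 is [[2, 4], [4, 10]] with rank 2, so corank 0. A Groebner basis of the Jacobian ideal J(f) in C{u,v} is {u, v}; counting standard monomials gives mu = 1. Corank 0: nondegenerate Morse point, so A_1.

A_1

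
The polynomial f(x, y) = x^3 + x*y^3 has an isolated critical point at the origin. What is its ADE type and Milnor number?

Type E7, Milnor number mu = 7.

The Hessian of f at 0 is [[0, 0], [0, 0]] with rank 0, so corank 2. A Groebner basis of the Jacobian ideal J(f) in C{x,y} is {x^3, x*y^2, 3*x^2 + y^3}; counting standard monomials gives mu = 7. Corank 2; j^3 = x^3 is a perfect cube, so E-series; the 4-jet and mu = 7 give E_7.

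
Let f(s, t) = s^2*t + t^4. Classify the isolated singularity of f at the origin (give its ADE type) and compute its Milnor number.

Type D5, Milnor number mu = 5.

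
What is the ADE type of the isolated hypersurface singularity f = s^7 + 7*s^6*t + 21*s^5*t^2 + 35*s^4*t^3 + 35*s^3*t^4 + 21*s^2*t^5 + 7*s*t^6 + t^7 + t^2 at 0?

The Hessian of f at 0 has rank 1. Corank 1: A-series; mu = 6 gives A_6.

A6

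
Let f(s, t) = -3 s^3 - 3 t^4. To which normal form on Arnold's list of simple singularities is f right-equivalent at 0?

E_6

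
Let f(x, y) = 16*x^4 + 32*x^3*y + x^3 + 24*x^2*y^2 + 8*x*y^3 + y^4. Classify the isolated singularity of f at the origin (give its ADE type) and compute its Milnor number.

Type E_6, Milnor number mu = 6.

The Hessian of f at 0 has rank 0. Corank 2; j^3 = x^3 is a perfect cube, so E-series; the 4-jet and mu = 6 give E_6.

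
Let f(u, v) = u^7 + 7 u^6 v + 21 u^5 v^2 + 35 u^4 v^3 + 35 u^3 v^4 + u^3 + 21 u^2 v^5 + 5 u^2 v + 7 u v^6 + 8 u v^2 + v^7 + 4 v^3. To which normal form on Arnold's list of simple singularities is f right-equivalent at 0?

D8

The Hessian of f at 0 has rank 0. Corank 2; j^3 = (u + v)*(u + 2*v)^2 has shape L^2 M (L != M), so D-series; mu = 8 gives D_8.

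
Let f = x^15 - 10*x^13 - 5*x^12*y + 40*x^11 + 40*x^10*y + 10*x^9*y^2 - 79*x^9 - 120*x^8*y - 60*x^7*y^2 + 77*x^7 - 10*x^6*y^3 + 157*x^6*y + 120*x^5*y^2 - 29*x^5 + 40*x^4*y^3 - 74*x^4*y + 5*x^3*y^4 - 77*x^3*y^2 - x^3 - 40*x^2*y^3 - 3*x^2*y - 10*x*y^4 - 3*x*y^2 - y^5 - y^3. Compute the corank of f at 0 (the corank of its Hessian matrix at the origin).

2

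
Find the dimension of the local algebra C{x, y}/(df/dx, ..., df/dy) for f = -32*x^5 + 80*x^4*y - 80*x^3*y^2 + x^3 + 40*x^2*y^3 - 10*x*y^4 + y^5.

8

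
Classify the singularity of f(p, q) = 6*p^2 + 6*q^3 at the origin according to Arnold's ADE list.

A2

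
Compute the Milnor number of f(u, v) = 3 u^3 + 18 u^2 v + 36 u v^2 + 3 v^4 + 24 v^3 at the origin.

6

The Hessian of f at 0 is [[0, 0], [0, 0]] with rank 0, so corank 2. A Groebner basis of the Jacobian ideal J(f) in C{u,v} is {v^3, u^2 + 4*u*v + 4*v^2}; counting standard monomials gives mu = 6. Corank 2; j^3 = 3*(u + 2*v)^3 is a perfect cube, so E-series; the 4-jet and mu = 6 give E_6.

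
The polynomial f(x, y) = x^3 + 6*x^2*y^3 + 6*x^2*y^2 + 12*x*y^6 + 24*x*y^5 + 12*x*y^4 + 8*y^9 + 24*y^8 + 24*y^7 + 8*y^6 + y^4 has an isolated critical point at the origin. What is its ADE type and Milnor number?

Type E_{6}, Milnor number mu = 6.

The Hessian of f at 0 has rank 0. Corank 2; j^3 = x^3 is a perfect cube, so E-series; the 4-jet and mu = 6 give E_6.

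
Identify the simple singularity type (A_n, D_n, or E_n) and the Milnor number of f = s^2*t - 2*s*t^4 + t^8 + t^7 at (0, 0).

Type D9, Milnor number mu = 9.

The Hessian of f at 0 has rank 0. Corank 2; j^3 = s^2*t has shape L^2 M (L != M), so D-series; mu = 9 gives D_9.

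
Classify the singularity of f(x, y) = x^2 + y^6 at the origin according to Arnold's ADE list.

A_5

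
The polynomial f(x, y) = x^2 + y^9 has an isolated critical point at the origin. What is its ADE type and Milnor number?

The Hessian of f at 0 has rank 1. Corank 1: A-series; mu = 8 gives A_8.

Type A_8, Milnor number mu = 8.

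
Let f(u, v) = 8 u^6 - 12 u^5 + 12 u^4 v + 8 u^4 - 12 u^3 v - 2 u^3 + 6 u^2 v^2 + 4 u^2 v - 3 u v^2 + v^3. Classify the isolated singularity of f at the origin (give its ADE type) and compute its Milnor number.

Type D4, Milnor number mu = 4.

The Hessian of f at 0 is [[0, 0], [0, 0]] with rank 0, so corank 2. A Groebner basis of the Jacobian ideal J(f) in C{u,v} is {v^3, u^2 - 3*v^2/2, u*v - 3*v^2/2}; counting standard monomials gives mu = 4. Corank 2; j^3 = -(u - v)*(2*u^2 - 2*u*v + v^2) splits into three distinct lines over C (the quadratic factor has nonzero discriminant), so D_4.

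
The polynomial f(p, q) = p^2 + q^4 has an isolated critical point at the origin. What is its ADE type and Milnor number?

Type A_3, Milnor number mu = 3.

The Hessian of f at 0 has rank 1. Corank 1: A-series; mu = 3 gives A_3.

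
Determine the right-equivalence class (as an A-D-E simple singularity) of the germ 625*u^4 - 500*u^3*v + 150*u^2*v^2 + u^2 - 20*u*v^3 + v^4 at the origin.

The Hessian of f at 0 has rank 1. Corank 1: A-series; mu = 3 gives A_3.

A_3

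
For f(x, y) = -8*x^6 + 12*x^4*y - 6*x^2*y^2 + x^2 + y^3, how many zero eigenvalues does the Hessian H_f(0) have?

1

The Hessian at 0 is [[2, 0], [0, 0]] of rank 1; hence corank 1.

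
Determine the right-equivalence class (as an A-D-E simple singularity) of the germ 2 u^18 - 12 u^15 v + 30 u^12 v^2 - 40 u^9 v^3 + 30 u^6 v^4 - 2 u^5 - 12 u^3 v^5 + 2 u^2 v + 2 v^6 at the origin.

The Hessian of f at 0 has rank 0. Corank 2; j^3 = 2*u^2*v has shape L^2 M (L != M), so D-series; mu = 7 gives D_7.

D7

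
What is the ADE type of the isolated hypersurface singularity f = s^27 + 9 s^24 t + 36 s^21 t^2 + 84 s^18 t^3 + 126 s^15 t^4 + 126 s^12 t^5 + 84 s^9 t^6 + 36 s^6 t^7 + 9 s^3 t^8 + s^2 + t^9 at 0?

The Hessian of f at 0 has rank 1. Corank 1: A-series; mu = 8 gives A_8.

A_8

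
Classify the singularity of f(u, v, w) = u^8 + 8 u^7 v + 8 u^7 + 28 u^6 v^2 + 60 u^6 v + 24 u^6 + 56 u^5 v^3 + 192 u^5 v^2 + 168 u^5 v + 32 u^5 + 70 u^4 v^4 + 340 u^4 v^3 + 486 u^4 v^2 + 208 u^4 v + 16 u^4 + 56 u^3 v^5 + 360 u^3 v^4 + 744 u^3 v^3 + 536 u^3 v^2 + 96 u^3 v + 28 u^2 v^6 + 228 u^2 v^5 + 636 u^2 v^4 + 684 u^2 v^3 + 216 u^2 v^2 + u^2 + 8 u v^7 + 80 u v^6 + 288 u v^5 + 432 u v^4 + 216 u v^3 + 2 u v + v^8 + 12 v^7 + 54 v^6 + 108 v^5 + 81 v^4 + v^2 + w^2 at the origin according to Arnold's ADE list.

A_3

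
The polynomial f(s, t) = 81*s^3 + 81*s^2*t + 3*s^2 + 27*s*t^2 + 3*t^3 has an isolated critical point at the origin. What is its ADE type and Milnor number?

The Hessian of f at 0 has rank 1. Corank 1: A-series; mu = 2 gives A_2.

Type A_2, Milnor number mu = 2.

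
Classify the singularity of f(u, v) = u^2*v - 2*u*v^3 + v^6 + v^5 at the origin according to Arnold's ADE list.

D_{7}

The Hessian of f at 0 is [[0, 0], [0, 0]] with rank 0, so corank 2. A Groebner basis of the Jacobian ideal J(f) in C{u,v} is {u^3, u^2*v + u^2/6 - u*v^2/6, -u*v + v^3}; counting standard monomials gives mu = 7. Corank 2; j^3 = u^2*v has shape L^2 M (L != M), so D-series; mu = 7 gives D_7.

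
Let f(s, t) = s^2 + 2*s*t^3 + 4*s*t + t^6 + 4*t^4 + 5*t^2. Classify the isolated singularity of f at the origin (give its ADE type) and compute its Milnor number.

Type A1, Milnor number mu = 1.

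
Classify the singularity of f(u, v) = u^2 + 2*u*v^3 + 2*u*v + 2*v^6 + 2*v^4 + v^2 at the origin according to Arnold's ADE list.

A5

The Hessian of f at 0 has rank 1. Corank 1: A-series; mu = 5 gives A_5.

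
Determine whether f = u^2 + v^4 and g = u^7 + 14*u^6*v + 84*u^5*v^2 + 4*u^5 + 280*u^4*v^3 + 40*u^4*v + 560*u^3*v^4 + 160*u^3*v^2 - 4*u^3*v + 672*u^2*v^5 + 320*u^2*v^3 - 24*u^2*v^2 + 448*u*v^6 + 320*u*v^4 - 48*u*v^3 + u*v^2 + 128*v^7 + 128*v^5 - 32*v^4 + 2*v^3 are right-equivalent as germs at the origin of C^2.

The Hessian of f at 0 has rank 1. Corank 1: A-series; mu = 3 gives A_3. The Hessian of g at 0 has rank 0. Corank 2; j^3 = v^2*(u + 2*v) has shape L^2 M (L != M), so D-series; mu = 8 gives D_8. f is A_3 but g is D_8, hence not right-equivalent.

No.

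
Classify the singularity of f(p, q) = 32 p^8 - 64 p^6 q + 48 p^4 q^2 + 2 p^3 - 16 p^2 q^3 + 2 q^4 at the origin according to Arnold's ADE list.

E6

The Hessian of f at 0 has rank 0. Corank 2; j^3 = 2*p^3 is a perfect cube, so E-series; the 4-jet and mu = 6 give E_6.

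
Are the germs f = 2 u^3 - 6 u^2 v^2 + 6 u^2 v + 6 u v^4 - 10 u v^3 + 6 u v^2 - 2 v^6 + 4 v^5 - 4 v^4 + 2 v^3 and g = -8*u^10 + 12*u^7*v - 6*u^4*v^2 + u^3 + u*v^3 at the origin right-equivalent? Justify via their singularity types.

The Hessian of f at 0 is [[0, 0], [0, 0]] with rank 0, so corank 2. A Groebner basis of the Jacobian ideal J(f) in C{u,v} is {-u^2 - 2*u*v + v^4 - v^3/3 - v^2, u^3 - 4*u^2 - 8*u*v - v^3/3 - 4*v^2, u^2*v + 7*u^2/3 + 14*u*v/3 - 2*v^3/9 + 7*v^2/3, -u^2 + u*v^2 - 2*u*v + 2*v^3/3 - v^2}; counting standard monomials gives mu = 7. Corank 2; j^3 = 2*(u + v)^3 is a perfect cube, so E-series; the 4-jet and mu = 7 give E_7. The Hessian of g at 0 is [[0, 0], [0, 0]] with rank 0, so corank 2. A Groebner basis of the Jacobian ideal J(g) in C{u,v} is {u^3, u*v^2, 3*u^2 + v^3}; counting standard monomials gives mu = 7. Corank 2; j^3 = u^3 is a perfect cube, so E-series; the 4-jet and mu = 7 give E_7. Both have type E_7, hence right-equivalent.

Yes.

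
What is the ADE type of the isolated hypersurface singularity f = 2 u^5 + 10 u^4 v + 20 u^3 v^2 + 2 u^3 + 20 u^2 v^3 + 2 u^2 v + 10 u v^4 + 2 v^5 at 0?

The Hessian of f at 0 has rank 0. Corank 2; j^3 = 2*u^2*(u + v) has shape L^2 M (L != M), so D-series; mu = 6 gives D_6.

D_6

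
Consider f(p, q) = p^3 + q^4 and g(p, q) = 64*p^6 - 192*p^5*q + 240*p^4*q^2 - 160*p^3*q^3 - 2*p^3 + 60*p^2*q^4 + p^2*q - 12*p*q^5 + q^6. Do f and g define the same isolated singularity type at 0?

No.

The Hessian of f at 0 has rank 0. Corank 2; j^3 = p^3 is a perfect cube, so E-series; the 4-jet and mu = 6 give E_6. The Hessian of g at 0 has rank 0. Corank 2; j^3 = -p^2*(2*p - q) has shape L^2 M (L != M), so D-series; mu = 7 gives D_7. f is E_6 but g is D_7, hence not right-equivalent.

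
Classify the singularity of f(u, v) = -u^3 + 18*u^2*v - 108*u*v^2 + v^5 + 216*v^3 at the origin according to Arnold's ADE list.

E_{8}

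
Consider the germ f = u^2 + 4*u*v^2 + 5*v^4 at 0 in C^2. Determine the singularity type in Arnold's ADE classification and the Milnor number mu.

The Hessian of f at 0 is [[2, 0], [0, 0]] with rank 1, so corank 1. A Groebner basis of the Jacobian ideal J(f) in C{u,v} is {u^2, u*v, u/2 + v^2}; counting standard monomials gives mu = 3. Corank 1: A-series; mu = 3 gives A_3.

Type A_{3}, Milnor number mu = 3.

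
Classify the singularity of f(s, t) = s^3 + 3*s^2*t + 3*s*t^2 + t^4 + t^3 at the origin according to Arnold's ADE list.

E_{6}

The Hessian of f at 0 is [[0, 0], [0, 0]] with rank 0, so corank 2. A Groebner basis of the Jacobian ideal J(f) in C{s,t} is {t^3, s^2 + 2*s*t + t^2}; counting standard monomials gives mu = 6. Corank 2; j^3 = (s + t)^3 is a perfect cube, so E-series; the 4-jet and mu = 6 give E_6.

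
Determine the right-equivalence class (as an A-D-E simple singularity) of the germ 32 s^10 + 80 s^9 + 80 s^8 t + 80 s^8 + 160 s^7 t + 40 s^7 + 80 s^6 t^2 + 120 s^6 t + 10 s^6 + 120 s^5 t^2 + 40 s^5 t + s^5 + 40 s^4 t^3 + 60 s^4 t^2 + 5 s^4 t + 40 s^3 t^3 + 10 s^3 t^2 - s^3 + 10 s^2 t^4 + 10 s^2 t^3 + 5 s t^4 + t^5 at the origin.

E8

The Hessian of f at 0 has rank 0. Corank 2; j^3 = -s^3 is a perfect cube, so E-series; the 5-jet and mu = 8 give E_8.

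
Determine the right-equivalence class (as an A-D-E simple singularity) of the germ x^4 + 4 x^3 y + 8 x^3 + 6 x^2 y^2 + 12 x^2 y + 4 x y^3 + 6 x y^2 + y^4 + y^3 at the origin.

E_6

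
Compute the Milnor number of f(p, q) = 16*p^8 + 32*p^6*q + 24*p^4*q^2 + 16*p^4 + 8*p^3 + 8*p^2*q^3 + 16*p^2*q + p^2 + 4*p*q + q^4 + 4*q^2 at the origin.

The Hessian of f at 0 has rank 1. Corank 1: A-series; mu = 3 gives A_3.

3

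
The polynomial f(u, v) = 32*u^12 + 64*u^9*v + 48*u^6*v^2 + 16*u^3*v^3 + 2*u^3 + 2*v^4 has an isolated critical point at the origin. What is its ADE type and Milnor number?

The Hessian of f at 0 is [[0, 0], [0, 0]] with rank 0, so corank 2. A Groebner basis of the Jacobian ideal J(f) in C{u,v} is {v^3, u^2}; counting standard monomials gives mu = 6. Corank 2; j^3 = 2*u^3 is a perfect cube, so E-series; the 4-jet and mu = 6 give E_6.

Type E6, Milnor number mu = 6.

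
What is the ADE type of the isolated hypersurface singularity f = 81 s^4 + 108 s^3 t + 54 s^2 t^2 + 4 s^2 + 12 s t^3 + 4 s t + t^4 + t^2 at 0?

The Hessian of f at 0 has rank 1. Corank 1: A-series; mu = 3 gives A_3.

A3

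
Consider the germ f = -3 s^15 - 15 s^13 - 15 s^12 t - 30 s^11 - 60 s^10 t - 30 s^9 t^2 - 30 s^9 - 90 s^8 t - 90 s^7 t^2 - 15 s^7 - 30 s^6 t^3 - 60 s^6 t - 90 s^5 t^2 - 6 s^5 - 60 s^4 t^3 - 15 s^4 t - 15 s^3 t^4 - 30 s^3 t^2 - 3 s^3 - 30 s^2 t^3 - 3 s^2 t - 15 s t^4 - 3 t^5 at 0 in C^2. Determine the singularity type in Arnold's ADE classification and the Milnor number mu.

The Hessian of f at 0 is [[0, 0], [0, 0]] with rank 0, so corank 2. A Groebner basis of the Jacobian ideal J(f) in C{s,t} is {-s*t/5 + t^4, s*t^2, s^2 + s*t}; counting standard monomials gives mu = 6. Corank 2; j^3 = -3*s^2*(s + t) has shape L^2 M (L != M), so D-series; mu = 6 gives D_6.

Type D_{6}, Milnor number mu = 6.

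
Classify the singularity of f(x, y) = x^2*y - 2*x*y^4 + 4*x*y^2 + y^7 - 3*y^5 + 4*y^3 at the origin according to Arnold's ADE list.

The Hessian of f at 0 has rank 0. Corank 2; j^3 = y*(x + 2*y)^2 has shape L^2 M (L != M), so D-series; mu = 6 gives D_6.

D_6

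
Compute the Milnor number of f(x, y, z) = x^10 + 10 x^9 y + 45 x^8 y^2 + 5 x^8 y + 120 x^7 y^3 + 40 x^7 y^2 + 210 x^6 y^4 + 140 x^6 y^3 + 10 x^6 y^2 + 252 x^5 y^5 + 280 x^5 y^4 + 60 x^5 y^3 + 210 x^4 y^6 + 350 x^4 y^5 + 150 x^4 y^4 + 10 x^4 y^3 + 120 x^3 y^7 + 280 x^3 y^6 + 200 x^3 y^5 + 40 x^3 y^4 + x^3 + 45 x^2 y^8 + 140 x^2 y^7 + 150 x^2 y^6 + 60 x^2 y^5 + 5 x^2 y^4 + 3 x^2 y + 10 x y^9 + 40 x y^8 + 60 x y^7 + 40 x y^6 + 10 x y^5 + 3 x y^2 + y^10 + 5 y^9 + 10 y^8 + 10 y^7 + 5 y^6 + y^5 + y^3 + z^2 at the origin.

8

The Hessian of f at 0 is [[0, 0, 0], [0, 0, 0], [0, 0, 2]] with rank 1, so corank 2. A Groebner basis of the Jacobian ideal J(f) in C{x,y,z} is {y^4, x^2 + 2*x*y + y^2, z}; counting standard monomials gives mu = 8. Corank 2; j^3 = (x + y)^3 is a perfect cube, so E-series; the 5-jet and mu = 8 give E_8.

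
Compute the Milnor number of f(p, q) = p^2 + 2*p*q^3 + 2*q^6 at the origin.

The Hessian of f at 0 is [[2, 0], [0, 0]] with rank 1, so corank 1. A Groebner basis of the Jacobian ideal J(f) in C{p,q} is {p*q^2, p + q^3, p^2}; counting standard monomials gives mu = 5. Corank 1: A-series; mu = 5 gives A_5.

5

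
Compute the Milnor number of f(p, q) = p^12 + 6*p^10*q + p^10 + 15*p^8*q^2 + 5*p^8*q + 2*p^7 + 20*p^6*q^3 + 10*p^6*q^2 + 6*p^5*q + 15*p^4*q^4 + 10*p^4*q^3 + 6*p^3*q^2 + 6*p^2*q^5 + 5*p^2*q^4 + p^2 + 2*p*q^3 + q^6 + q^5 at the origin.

4

The Hessian of f at 0 has rank 1. Corank 1: A-series; mu = 4 gives A_4.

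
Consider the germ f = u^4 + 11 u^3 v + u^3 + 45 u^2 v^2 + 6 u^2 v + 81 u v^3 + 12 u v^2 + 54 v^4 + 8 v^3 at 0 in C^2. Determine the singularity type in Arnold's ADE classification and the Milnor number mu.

The Hessian of f at 0 is [[0, 0], [0, 0]] with rank 0, so corank 2. A Groebner basis of the Jacobian ideal J(f) in C{u,v} is {3*u^2 + 12*u*v + v^4 + v^3 + 12*v^2, u^3 + 30*u^2 + 120*u*v + 18*v^3 + 120*v^2, u^2*v - 9*u^2 - 36*u*v - 7*v^3 - 36*v^2, 2*u^2 + u*v^2 + 8*u*v + 8*v^3/3 + 8*v^2}; counting standard monomials gives mu = 7. Corank 2; j^3 = (u + 2*v)^3 is a perfect cube, so E-series; the 4-jet and mu = 7 give E_7.

Type E_{7}, Milnor number mu = 7.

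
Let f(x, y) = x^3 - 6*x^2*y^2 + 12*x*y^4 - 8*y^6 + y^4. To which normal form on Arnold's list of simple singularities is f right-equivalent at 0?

The Hessian of f at 0 has rank 0. Corank 2; j^3 = x^3 is a perfect cube, so E-series; the 4-jet and mu = 6 give E_6.

E_6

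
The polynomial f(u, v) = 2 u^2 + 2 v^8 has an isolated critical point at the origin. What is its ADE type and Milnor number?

The Hessian of f at 0 is [[4, 0], [0, 0]] with rank 1, so corank 1. A Groebner basis of the Jacobian ideal J(f) in C{u,v} is {v^7, u}; counting standard monomials gives mu = 7. Corank 1: A-series; mu = 7 gives A_7.

Type A_7, Milnor number mu = 7.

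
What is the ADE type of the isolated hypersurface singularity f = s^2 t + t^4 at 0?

D5

The Hessian of f at 0 has rank 0. Corank 2; j^3 = s^2*t has shape L^2 M (L != M), so D-series; mu = 5 gives D_5.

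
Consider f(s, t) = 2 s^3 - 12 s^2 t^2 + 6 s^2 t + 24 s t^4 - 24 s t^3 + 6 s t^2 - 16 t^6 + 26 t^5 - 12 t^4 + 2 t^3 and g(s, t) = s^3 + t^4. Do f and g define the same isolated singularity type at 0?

The Hessian of f at 0 has rank 0. Corank 2; j^3 = 2*(s + t)^3 is a perfect cube, so E-series; the 5-jet and mu = 8 give E_8. The Hessian of g at 0 has rank 0. Corank 2; j^3 = s^3 is a perfect cube, so E-series; the 4-jet and mu = 6 give E_6. f is E_8 but g is E_6, hence not right-equivalent.

No.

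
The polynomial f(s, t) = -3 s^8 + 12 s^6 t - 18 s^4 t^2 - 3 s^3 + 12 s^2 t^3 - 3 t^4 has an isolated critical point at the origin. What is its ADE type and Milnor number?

The Hessian of f at 0 has rank 0. Corank 2; j^3 = -3*s^3 is a perfect cube, so E-series; the 4-jet and mu = 6 give E_6.

Type E6, Milnor number mu = 6.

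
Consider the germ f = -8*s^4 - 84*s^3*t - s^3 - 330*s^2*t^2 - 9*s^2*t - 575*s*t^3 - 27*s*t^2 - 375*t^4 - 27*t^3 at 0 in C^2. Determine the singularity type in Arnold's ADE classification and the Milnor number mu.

Type E_{7}, Milnor number mu = 7.

The Hessian of f at 0 is [[0, 0], [0, 0]] with rank 0, so corank 2. A Groebner basis of the Jacobian ideal J(f) in C{s,t} is {3*s^2/4 + 9*s*t/2 + t^4 - t^3/4 + 27*t^2/4, s^3 + 99*s^2/4 + 297*s*t/2 + 75*t^3/4 + 891*t^2/4, s^2*t - 23*s^2/4 - 69*s*t/2 - 85*t^3/12 - 207*t^2/4, s^2 + s*t^2 + 6*s*t + 8*t^3/3 + 9*t^2}; counting standard monomials gives mu = 7. Corank 2; j^3 = -(s + 3*t)^3 is a perfect cube, so E-series; the 4-jet and mu = 7 give E_7.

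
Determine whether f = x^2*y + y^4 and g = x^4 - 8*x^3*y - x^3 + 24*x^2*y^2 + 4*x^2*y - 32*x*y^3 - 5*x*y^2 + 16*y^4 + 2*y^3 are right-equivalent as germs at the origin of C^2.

The Hessian of f at 0 is [[0, 0], [0, 0]] with rank 0, so corank 2. A Groebner basis of the Jacobian ideal J(f) in C{x,y} is {x^3, x^2/4 + y^3, x*y}; counting standard monomials gives mu = 5. Corank 2; j^3 = x^2*y has shape L^2 M (L != M), so D-series; mu = 5 gives D_5. The Hessian of g at 0 is [[0, 0], [0, 0]] with rank 0, so corank 2. A Groebner basis of the Jacobian ideal J(g) in C{x,y} is {x*y^2 + x*y/4 - y^2/4, x*y/4 + y^3 - y^2/4, x^2 - 3*x*y + 2*y^2}; counting standard monomials gives mu = 5. Corank 2; j^3 = -(x - 2*y)*(x - y)^2 has shape L^2 M (L != M), so D-series; mu = 5 gives D_5. Both have type D_5, hence right-equivalent.

Yes.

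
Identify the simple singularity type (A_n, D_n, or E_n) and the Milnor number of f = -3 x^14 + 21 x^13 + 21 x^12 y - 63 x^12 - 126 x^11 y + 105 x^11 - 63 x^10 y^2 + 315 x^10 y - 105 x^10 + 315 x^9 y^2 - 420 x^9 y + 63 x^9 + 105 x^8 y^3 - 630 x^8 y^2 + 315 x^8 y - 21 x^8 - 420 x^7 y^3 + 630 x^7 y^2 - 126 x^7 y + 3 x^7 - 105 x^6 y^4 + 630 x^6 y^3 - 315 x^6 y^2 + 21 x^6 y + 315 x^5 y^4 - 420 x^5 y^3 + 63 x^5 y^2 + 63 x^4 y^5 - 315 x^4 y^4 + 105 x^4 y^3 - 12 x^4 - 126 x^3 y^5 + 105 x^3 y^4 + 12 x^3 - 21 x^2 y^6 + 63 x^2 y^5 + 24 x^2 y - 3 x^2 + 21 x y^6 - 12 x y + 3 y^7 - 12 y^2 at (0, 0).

The Hessian of f at 0 is [[-6, -12], [-12, -24]] with rank 1, so corank 1. A Groebner basis of the Jacobian ideal J(f) in C{x,y} is {7*x*y/48 + 5*x/384 + y^4 - y^3/3 + 3*y^2/16 + 5*y/192, x*y^2 + x*y/3 + x/48 + 2*y^3/3 + y^2/2 + y/24, x^2 - x/2 - y}; counting standard monomials gives mu = 6. Corank 1: A-series; mu = 6 gives A_6.

Type A_{6}, Milnor number mu = 6.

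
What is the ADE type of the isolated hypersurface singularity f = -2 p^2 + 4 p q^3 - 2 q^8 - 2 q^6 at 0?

The Hessian of f at 0 has rank 1. Corank 1: A-series; mu = 7 gives A_7.

A_7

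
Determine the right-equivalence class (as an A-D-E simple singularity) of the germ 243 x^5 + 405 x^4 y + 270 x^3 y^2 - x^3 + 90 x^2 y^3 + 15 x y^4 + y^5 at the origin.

E_{8}

The Hessian of f at 0 is [[0, 0], [0, 0]] with rank 0, so corank 2. A Groebner basis of the Jacobian ideal J(f) in C{x,y} is {y^5, x*y^3 + y^4/12, x^2}; counting standard monomials gives mu = 8. Corank 2; j^3 = -x^3 is a perfect cube, so E-series; the 5-jet and mu = 8 give E_8.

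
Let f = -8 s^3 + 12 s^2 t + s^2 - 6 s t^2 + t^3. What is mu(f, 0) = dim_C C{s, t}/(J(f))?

The Hessian of f at 0 has rank 1. Corank 1: A-series; mu = 2 gives A_2.

2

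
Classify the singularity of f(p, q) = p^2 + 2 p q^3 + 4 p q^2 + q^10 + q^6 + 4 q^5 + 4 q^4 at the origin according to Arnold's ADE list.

A_9

The Hessian of f at 0 has rank 1. Corank 1: A-series; mu = 9 gives A_9.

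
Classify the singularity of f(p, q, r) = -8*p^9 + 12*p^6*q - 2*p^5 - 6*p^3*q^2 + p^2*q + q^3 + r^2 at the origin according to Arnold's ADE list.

D4

The Hessian of f at 0 has rank 1. Corank 2; j^3 = q*(p^2 + q^2) splits into three distinct lines over C (the quadratic factor has nonzero discriminant), so D_4.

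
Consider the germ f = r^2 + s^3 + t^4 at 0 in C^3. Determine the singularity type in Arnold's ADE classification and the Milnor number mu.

Type E_{6}, Milnor number mu = 6.

The Hessian of f at 0 is [[0, 0, 0], [0, 0, 0], [0, 0, 2]] with rank 1, so corank 2. A Groebner basis of the Jacobian ideal J(f) in C{s,t,r} is {t^3, s^2, r}; counting standard monomials gives mu = 6. Corank 2; j^3 = s^3 is a perfect cube, so E-series; the 4-jet and mu = 6 give E_6.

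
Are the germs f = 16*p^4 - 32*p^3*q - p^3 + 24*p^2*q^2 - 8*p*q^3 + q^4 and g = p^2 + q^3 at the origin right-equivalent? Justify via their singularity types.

No.

The Hessian of f at 0 is [[0, 0], [0, 0]] with rank 0, so corank 2. A Groebner basis of the Jacobian ideal J(f) in C{p,q} is {q^4, p*q^2 - q^3/6, p^2}; counting standard monomials gives mu = 6. Corank 2; j^3 = -p^3 is a perfect cube, so E-series; the 4-jet and mu = 6 give E_6. The Hessian of g at 0 is [[2, 0], [0, 0]] with rank 1, so corank 1. A Groebner basis of the Jacobian ideal J(g) in C{p,q} is {q^2, p}; counting standard monomials gives mu = 2. Corank 1: A-series; mu = 2 gives A_2. f is E_6 but g is A_2, hence not right-equivalent.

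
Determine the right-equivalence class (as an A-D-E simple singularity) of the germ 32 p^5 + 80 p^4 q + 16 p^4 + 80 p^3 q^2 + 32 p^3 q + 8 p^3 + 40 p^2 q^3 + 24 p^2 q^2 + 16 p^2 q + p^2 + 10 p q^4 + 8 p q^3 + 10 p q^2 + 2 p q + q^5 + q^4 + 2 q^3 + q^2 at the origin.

A_4

The Hessian of f at 0 has rank 1. Corank 1: A-series; mu = 4 gives A_4.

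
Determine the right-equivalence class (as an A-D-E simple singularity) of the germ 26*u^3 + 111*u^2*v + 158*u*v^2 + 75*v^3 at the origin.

D_4

The Hessian of f at 0 is [[0, 0], [0, 0]] with rank 0, so corank 2. A Groebner basis of the Jacobian ideal J(f) in C{u,v} is {v^3, u^2 - 11*v^2/3, u*v + 2*v^2}; counting standard monomials gives mu = 4. Corank 2; j^3 = (2*u + 3*v)*(13*u^2 + 36*u*v + 25*v^2) splits into three distinct lines over C (the quadratic factor has nonzero discriminant), so D_4.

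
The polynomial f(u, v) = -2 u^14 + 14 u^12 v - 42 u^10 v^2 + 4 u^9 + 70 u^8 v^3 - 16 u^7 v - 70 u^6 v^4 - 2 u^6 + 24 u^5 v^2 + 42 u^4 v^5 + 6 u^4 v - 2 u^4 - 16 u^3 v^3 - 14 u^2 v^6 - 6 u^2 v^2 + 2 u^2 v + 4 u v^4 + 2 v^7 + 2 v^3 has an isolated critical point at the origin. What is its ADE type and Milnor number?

Type D_{4}, Milnor number mu = 4.

The Hessian of f at 0 has rank 0. Corank 2; j^3 = 2*v*(u^2 + v^2) splits into three distinct lines over C (the quadratic factor has nonzero discriminant), so D_4.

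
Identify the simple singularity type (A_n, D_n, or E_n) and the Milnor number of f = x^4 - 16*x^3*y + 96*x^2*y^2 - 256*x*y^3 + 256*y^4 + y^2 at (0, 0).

Type A_3, Milnor number mu = 3.

The Hessian of f at 0 has rank 1. Corank 1: A-series; mu = 3 gives A_3.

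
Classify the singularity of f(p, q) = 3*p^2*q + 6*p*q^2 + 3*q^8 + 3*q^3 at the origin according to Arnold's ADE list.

D_{9}

The Hessian of f at 0 is [[0, 0], [0, 0]] with rank 0, so corank 2. A Groebner basis of the Jacobian ideal J(f) in C{p,q} is {p^2/8 + q^7 - q^2/8, p^3 + q^3, p*q + q^2}; counting standard monomials gives mu = 9. Corank 2; j^3 = 3*q*(p + q)^2 has shape L^2 M (L != M), so D-series; mu = 9 gives D_9.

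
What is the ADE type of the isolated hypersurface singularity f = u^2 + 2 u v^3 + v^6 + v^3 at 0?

The Hessian of f at 0 has rank 1. Corank 1: A-series; mu = 2 gives A_2.

A2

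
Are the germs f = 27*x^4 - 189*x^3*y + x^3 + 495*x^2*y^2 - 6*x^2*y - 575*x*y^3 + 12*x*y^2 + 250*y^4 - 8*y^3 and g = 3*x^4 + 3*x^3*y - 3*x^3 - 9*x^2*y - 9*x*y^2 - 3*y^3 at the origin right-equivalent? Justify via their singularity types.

Yes.

The Hessian of f at 0 is [[0, 0], [0, 0]] with rank 0, so corank 2. A Groebner basis of the Jacobian ideal J(f) in C{x,y} is {x^2/3 - 4*x*y/3 + y^4 + y^3/9 + 4*y^2/3, x^3 + 22*x^2/3 - 88*x*y/3 - 50*y^3/9 + 88*y^2/3, x^2*y + 23*x^2/9 - 92*x*y/9 - 85*y^3/27 + 92*y^2/9, 2*x^2/3 + x*y^2 - 8*x*y/3 - 16*y^3/9 + 8*y^2/3}; counting standard monomials gives mu = 7. Corank 2; j^3 = (x - 2*y)^3 is a perfect cube, so E-series; the 4-jet and mu = 7 give E_7. The Hessian of g at 0 is [[0, 0], [0, 0]] with rank 0, so corank 2. A Groebner basis of the Jacobian ideal J(g) in C{x,y} is {3*x^2 + 6*x*y + y^4 + y^3 + 3*y^2, x^3 - 3*x^2 - 6*x*y - 3*y^2, x^2*y + 3*x^2 + 6*x*y + 3*y^2, -2*x^2 + x*y^2 - 4*x*y + y^3/3 - 2*y^2}; counting standard monomials gives mu = 7. Corank 2; j^3 = -3*(x + y)^3 is a perfect cube, so E-series; the 4-jet and mu = 7 give E_7. Both have type E_7, hence right-equivalent.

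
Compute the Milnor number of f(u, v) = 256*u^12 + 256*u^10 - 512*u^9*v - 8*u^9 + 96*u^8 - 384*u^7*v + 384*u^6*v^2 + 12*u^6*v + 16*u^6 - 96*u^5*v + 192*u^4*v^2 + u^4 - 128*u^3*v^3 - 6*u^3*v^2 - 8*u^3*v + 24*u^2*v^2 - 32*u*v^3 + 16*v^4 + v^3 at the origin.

The Hessian of f at 0 is [[0, 0], [0, 0]] with rank 0, so corank 2. A Groebner basis of the Jacobian ideal J(f) in C{u,v} is {u^3 - 6*u^2*v, v^2}; counting standard monomials gives mu = 6. Corank 2; j^3 = v^3 is a perfect cube, so E-series; the 4-jet and mu = 6 give E_6.

6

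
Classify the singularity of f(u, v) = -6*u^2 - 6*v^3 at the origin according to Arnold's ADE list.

A_{2}

The Hessian of f at 0 is [[-12, 0], [0, 0]] with rank 1, so corank 1. A Groebner basis of the Jacobian ideal J(f) in C{u,v} is {v^2, u}; counting standard monomials gives mu = 2. Corank 1: A-series; mu = 2 gives A_2.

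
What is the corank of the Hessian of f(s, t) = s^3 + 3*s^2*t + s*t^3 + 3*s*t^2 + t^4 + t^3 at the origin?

2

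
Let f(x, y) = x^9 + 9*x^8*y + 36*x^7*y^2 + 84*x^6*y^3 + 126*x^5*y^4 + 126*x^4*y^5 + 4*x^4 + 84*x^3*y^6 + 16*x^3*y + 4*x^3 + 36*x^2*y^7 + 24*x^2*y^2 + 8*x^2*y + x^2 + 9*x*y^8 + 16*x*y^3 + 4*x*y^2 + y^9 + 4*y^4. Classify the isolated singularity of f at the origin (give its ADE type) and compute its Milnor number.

Type A_8, Milnor number mu = 8.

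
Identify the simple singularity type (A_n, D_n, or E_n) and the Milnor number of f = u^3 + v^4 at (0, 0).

Type E6, Milnor number mu = 6.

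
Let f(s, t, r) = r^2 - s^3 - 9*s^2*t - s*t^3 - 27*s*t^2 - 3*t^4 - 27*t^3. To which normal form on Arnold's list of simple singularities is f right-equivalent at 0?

E_{7}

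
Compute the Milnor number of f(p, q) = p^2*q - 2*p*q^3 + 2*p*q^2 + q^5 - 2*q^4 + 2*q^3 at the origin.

4

The Hessian of f at 0 is [[0, 0], [0, 0]] with rank 0, so corank 2. A Groebner basis of the Jacobian ideal J(f) in C{p,q} is {q^3, p^2 + 2*q^2, p*q + q^2}; counting standard monomials gives mu = 4. Corank 2; j^3 = q*(p^2 + 2*p*q + 2*q^2) splits into three distinct lines over C (the quadratic factor has nonzero discriminant), so D_4.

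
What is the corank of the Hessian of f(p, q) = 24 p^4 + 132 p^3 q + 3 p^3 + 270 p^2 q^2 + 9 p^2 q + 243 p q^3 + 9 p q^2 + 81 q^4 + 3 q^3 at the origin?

2

The Hessian at 0 is [[0, 0], [0, 0]] of rank 0; hence corank 2.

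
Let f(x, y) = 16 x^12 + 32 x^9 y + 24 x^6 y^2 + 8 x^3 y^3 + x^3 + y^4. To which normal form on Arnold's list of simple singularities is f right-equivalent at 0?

E_{6}

The Hessian of f at 0 has rank 0. Corank 2; j^3 = x^3 is a perfect cube, so E-series; the 4-jet and mu = 6 give E_6.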